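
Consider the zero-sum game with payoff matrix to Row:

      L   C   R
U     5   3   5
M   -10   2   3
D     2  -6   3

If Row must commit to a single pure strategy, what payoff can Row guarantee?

3

Row minima: U → 3, M → -10, D → -6.
The best of these is 3.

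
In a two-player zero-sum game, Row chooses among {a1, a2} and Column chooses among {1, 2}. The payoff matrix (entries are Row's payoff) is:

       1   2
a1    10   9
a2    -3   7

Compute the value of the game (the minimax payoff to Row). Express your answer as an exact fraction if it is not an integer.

9

Row minima: a1 → 9, a2 → -3; maximin = 9.
Column maxima: 1 → 10, 2 → 9; minimax = 9.
Since maximin = minimax = 9, there is a saddle point and the value is 9.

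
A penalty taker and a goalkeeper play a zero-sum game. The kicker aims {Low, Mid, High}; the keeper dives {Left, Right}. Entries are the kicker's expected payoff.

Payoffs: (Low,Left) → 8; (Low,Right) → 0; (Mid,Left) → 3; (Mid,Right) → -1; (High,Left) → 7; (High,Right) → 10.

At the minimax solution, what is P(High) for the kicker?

8/11

Row minima: Low → 0, Mid → -1, High → 7; maximin = 7.
Column maxima: Left → 8, Right → 10; minimax = 8.
7 ≠ 8, so there is no saddle point; optimal play is mixed.
Mid is strictly dominated by Low, so the kicker never plays it.
On the remaining 2×2 (Low, High vs Left, Right):
Let the kicker play Low with probability p. Expected payoff against Left: 8p + 7(1−p) = p + 7; against Right: 0p + 10(1−p) = −10p + 10.
Setting these equal: p + 7 = −10p + 10 ⇒ 11p = 3 ⇒ p = 3/11, and the value is (1)·(3/11) + 7 = 80/11.
For the keeper: with q = P(Left), equating Low's and High's payoffs gives 8q = −3q + 10 ⇒ q = 10/11.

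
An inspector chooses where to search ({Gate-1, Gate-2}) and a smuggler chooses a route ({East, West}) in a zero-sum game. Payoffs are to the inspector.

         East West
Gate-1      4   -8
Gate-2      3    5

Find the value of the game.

Row minima: Gate-1 → -8, Gate-2 → 3; maximin = 3.
Column maxima: East → 4, West → 5; minimax = 4.
3 ≠ 4, so there is no saddle point; optimal play is mixed.
Let the inspector play Gate-1 with probability p. Expected payoff against East: 4p + 3(1−p) = p + 3; against West: (-8)p + 5(1−p) = −13p + 5.
Setting these equal: p + 3 = −13p + 5 ⇒ 14p = 2 ⇒ p = 1/7, and the value is (1)·(1/7) + 3 = 22/7.
For the smuggler: with q = P(East), equating Gate-1's and Gate-2's payoffs gives 12q − 8 = −2q + 5 ⇒ q = 13/14.

22/7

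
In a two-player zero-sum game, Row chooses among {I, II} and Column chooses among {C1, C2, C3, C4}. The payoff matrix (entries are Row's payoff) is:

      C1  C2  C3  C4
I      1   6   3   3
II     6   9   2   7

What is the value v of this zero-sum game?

Row minima: I → 1, II → 2; maximin = 2.
Column maxima: C1 → 6, C2 → 9, C3 → 3, C4 → 7; minimax = 3.
2 ≠ 3, so there is no saddle point; optimal play is mixed.
C2 is strictly dominated by C1 (it gives Row strictly more in every row), so Column never plays it.
C4 is strictly dominated by C1 (it gives Row strictly more in every row), so Column never plays it.
On the remaining 2×2 (I, II vs C1, C3):
Let Row play I with probability p. Expected payoff against C1: 1p + 6(1−p) = −5p + 6; against C3: 3p + 2(1−p) = p + 2.
Setting these equal: −5p + 6 = p + 2 ⇒ −6p = -4 ⇒ p = 2/3, and the value is (-5)·(2/3) + 6 = 8/3.
For Column: with q = P(C1), equating I's and II's payoffs gives −2q + 3 = 4q + 2 ⇒ q = 1/6.

8/3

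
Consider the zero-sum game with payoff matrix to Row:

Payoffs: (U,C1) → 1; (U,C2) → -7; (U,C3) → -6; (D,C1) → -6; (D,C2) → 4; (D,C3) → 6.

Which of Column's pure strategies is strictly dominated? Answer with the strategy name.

C3

C2 holds Row's payoff strictly below C3 in every row: -7 < -6, 4 < 6.
So C3 is strictly dominated for Column.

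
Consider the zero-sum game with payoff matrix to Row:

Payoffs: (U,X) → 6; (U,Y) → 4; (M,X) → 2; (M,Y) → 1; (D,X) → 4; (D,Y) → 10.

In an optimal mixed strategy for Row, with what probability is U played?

3/4

Row minima: U → 4, M → 1, D → 4; maximin = 4.
Column maxima: X → 6, Y → 10; minimax = 6.
4 ≠ 6, so there is no saddle point; optimal play is mixed.
M is strictly dominated by U, so Row never plays it.
On the remaining 2×2 (U, D vs X, Y):
Let Row play U with probability p. Expected payoff against X: 6p + 4(1−p) = 2p + 4; against Y: 4p + 10(1−p) = −6p + 10.
Setting these equal: 2p + 4 = −6p + 10 ⇒ 8p = 6 ⇒ p = 3/4, and the value is (2)·(3/4) + 4 = 11/2.
For Column: with q = P(X), equating U's and D's payoffs gives 2q + 4 = −6q + 10 ⇒ q = 3/4.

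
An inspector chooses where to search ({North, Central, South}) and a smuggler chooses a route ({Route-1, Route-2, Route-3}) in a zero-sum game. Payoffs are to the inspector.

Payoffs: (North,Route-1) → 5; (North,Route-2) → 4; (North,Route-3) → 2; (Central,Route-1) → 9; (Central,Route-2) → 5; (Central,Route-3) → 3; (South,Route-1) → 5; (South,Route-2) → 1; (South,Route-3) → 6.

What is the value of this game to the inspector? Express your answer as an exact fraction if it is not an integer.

27/7

Row minima: North → 2, Central → 3, South → 1; maximin = 3.
Column maxima: Route-1 → 9, Route-2 → 5, Route-3 → 6; minimax = 5.
3 ≠ 5, so there is no saddle point; optimal play is mixed.
North is strictly dominated by Central, so the inspector never plays it.
Route-1 is strictly dominated by Route-2 (it gives the inspector strictly more in every row), so the smuggler never plays it.
On the remaining 2×2 (Central, South vs Route-2, Route-3):
Let the inspector play Central with probability p. Expected payoff against Route-2: 5p + 1(1−p) = 4p + 1; against Route-3: 3p + 6(1−p) = −3p + 6.
Setting these equal: 4p + 1 = −3p + 6 ⇒ 7p = 5 ⇒ p = 5/7, and the value is (4)·(5/7) + 1 = 27/7.
For the smuggler: with q = P(Route-2), equating Central's and South's payoffs gives 2q + 3 = −5q + 6 ⇒ q = 3/7.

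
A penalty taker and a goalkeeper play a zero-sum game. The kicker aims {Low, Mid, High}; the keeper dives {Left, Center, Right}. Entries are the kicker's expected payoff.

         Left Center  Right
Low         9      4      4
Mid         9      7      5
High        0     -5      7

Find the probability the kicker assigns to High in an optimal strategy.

1/7

Row minima: Low → 4, Mid → 5, High → -5; maximin = 5.
Column maxima: Left → 9, Center → 7, Right → 7; minimax = 7.
5 ≠ 7, so there is no saddle point; optimal play is mixed.
Left is strictly dominated by Center (it gives the kicker strictly more in every row), so the keeper never plays it.
With Left eliminated, Low is strictly dominated by Mid (Mid gives the kicker strictly more in every remaining column), so the kicker never plays it.
On the remaining 2×2 (Mid, High vs Center, Right):
Let the kicker play Mid with probability p. Expected payoff against Center: 7p + (-5)(1−p) = 12p − 5; against Right: 5p + 7(1−p) = −2p + 7.
Setting these equal: 12p − 5 = −2p + 7 ⇒ 14p = 12 ⇒ p = 6/7, and the value is (12)·(6/7) − 5 = 37/7.
For the keeper: with q = P(Center), equating Mid's and High's payoffs gives 2q + 5 = −12q + 7 ⇒ q = 1/7.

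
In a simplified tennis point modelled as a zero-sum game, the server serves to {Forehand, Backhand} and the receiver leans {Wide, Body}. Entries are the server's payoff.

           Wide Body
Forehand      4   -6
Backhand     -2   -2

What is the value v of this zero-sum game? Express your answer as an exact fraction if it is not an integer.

Row minima: Forehand → -6, Backhand → -2; maximin = -2.
Column maxima: Wide → 4, Body → -2; minimax = -2.
Since maximin = minimax = -2, there is a saddle point and the value is -2.

-2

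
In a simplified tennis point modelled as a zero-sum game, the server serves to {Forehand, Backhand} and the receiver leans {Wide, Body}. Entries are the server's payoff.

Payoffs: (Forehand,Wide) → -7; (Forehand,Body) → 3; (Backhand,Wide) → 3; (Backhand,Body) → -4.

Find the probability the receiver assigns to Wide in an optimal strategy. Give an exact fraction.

Row minima: Forehand → -7, Backhand → -4; maximin = -4.
Column maxima: Wide → 3, Body → 3; minimax = 3.
-4 ≠ 3, so there is no saddle point; optimal play is mixed.
Let the server play Forehand with probability p. Expected payoff against Wide: (-7)p + 3(1−p) = −10p + 3; against Body: 3p + (-4)(1−p) = 7p − 4.
Setting these equal: −10p + 3 = 7p − 4 ⇒ −17p = -7 ⇒ p = 7/17, and the value is (-10)·(7/17) + 3 = -19/17.
For the receiver: with q = P(Wide), equating Forehand's and Backhand's payoffs gives −10q + 3 = 7q − 4 ⇒ q = 7/17.

7/17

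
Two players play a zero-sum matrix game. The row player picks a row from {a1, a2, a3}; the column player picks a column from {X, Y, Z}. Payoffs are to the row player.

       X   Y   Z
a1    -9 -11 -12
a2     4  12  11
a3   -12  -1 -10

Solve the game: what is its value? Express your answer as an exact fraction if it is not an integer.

Row minima: a1 → -12, a2 → 4, a3 → -12; maximin = 4.
Column maxima: X → 4, Y → 12, Z → 11; minimax = 4.
Since maximin = minimax = 4, there is a saddle point and the value is 4.

4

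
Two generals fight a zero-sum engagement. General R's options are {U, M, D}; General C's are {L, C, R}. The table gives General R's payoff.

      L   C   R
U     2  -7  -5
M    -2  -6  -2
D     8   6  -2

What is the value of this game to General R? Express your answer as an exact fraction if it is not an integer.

-2

Row minima: U → -7, M → -6, D → -2; maximin = -2.
Column maxima: L → 8, C → 6, R → -2; minimax = -2.
Since maximin = minimax = -2, there is a saddle point and the value is -2.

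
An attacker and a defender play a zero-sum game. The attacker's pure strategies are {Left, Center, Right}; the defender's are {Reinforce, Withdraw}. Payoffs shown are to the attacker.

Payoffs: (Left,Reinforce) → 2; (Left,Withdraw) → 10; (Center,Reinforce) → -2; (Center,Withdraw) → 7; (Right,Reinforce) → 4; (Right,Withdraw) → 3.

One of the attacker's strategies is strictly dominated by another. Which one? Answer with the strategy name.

Left gives a strictly higher payoff than Center against every column: 2 > -2, 10 > 7.
So Center is strictly dominated and the attacker never plays it.

Center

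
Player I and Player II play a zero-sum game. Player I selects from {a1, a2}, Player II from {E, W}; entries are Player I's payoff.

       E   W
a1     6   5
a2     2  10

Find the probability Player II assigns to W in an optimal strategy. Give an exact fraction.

Row minima: a1 → 5, a2 → 2; maximin = 5.
Column maxima: E → 6, W → 10; minimax = 6.
5 ≠ 6, so there is no saddle point; optimal play is mixed.
Let Player I play a1 with probability p. Expected payoff against E: 6p + 2(1−p) = 4p + 2; against W: 5p + 10(1−p) = −5p + 10.
Setting these equal: 4p + 2 = −5p + 10 ⇒ 9p = 8 ⇒ p = 8/9, and the value is (4)·(8/9) + 2 = 50/9.
For Player II: with q = P(E), equating a1's and a2's payoffs gives q + 5 = −8q + 10 ⇒ q = 5/9.

4/9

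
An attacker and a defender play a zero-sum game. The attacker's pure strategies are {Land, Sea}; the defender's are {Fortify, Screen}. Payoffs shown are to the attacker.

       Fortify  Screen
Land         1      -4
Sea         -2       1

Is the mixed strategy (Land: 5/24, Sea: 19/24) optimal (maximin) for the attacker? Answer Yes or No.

No

Against Fortify this mix gives (5/24)·1 + (19/24)·(-2) = -11/8.
Against Screen this mix gives (5/24)·(-4) + (19/24)·1 = -1/24.
The defender will play Fortify, holding the attacker to -11/8. Shifting weight toward the row that does better against Fortify would raise this floor (the equalizing mix achieves -7/8 against both Fortify and Screen), so the proposed strategy is not optimal.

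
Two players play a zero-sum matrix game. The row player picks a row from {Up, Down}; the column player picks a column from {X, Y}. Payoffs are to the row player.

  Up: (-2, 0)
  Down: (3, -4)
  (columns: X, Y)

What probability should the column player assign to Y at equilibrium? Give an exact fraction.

Row minima: Up → -2, Down → -4; maximin = -2.
Column maxima: X → 3, Y → 0; minimax = 0.
-2 ≠ 0, so there is no saddle point; optimal play is mixed.
Let the row player play Up with probability p. Expected payoff against X: (-2)p + 3(1−p) = −5p + 3; against Y: 0p + (-4)(1−p) = 4p − 4.
Setting these equal: −5p + 3 = 4p − 4 ⇒ −9p = -7 ⇒ p = 7/9, and the value is (-5)·(7/9) + 3 = -8/9.
For the column player: with q = P(X), equating Up's and Down's payoffs gives −2q = 7q − 4 ⇒ q = 4/9.

5/9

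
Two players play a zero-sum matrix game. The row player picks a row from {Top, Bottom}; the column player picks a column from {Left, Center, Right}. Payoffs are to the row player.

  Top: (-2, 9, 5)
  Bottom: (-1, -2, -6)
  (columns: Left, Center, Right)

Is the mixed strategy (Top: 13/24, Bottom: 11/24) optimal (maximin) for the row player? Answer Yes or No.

No

Against Left this mix gives (13/24)·(-2) + (11/24)·(-1) = -37/24.
Against Center this mix gives (13/24)·9 + (11/24)·(-2) = 95/24.
Against Right this mix gives (13/24)·5 + (11/24)·(-6) = -1/24.
The column player will play Left, holding the row player to -37/24. Shifting weight toward the row that does better against Left would raise this floor (the equalizing mix achieves -17/12 against both Left and Right), so the proposed strategy is not optimal.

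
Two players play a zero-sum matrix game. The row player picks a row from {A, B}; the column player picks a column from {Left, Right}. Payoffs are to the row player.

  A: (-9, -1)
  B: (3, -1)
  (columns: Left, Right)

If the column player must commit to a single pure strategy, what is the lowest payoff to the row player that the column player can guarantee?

-1

Column maxima: Left → 3, Right → -1.
The smallest of these is -1.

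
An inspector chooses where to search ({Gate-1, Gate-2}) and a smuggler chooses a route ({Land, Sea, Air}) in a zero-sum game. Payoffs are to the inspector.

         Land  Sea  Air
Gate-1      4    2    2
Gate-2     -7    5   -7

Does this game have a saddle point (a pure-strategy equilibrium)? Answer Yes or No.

Yes

Row minima: Gate-1 → 2, Gate-2 → -7; maximin = 2.
Column maxima: Land → 4, Sea → 5, Air → 2; minimax = 2.
maximin = minimax = 2, so a saddle point exists.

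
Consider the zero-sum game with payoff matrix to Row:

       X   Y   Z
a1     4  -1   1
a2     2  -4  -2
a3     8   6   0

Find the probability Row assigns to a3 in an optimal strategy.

Row minima: a1 → -1, a2 → -4, a3 → 0; maximin = 0.
Column maxima: X → 8, Y → 6, Z → 1; minimax = 1.
0 ≠ 1, so there is no saddle point; optimal play is mixed.
a2 is strictly dominated by a1, so Row never plays it.
X is strictly dominated by Y (it gives Row strictly more in every row), so Column never plays it.
On the remaining 2×2 (a1, a3 vs Y, Z):
Let Row play a1 with probability p. Expected payoff against Y: (-1)p + 6(1−p) = −7p + 6; against Z: 1p + 0(1−p) = p.
Setting these equal: −7p + 6 = p ⇒ −8p = -6 ⇒ p = 3/4, and the value is (-7)·(3/4) + 6 = 3/4.
For Column: with q = P(Y), equating a1's and a3's payoffs gives −2q + 1 = 6q ⇒ q = 1/8.

1/4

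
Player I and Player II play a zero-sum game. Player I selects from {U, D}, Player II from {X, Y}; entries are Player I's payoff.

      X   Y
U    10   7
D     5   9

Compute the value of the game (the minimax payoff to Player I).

55/7

Row minima: U → 7, D → 5; maximin = 7.
Column maxima: X → 10, Y → 9; minimax = 9.
7 ≠ 9, so there is no saddle point; optimal play is mixed.
Let Player I play U with probability p. Expected payoff against X: 10p + 5(1−p) = 5p + 5; against Y: 7p + 9(1−p) = −2p + 9.
Setting these equal: 5p + 5 = −2p + 9 ⇒ 7p = 4 ⇒ p = 4/7, and the value is (5)·(4/7) + 5 = 55/7.
For Player II: with q = P(X), equating U's and D's payoffs gives 3q + 7 = −4q + 9 ⇒ q = 2/7.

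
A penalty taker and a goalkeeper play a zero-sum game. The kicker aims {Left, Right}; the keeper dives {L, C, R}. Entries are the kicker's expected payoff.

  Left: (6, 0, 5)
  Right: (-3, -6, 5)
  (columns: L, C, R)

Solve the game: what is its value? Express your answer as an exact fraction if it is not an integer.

Row minima: Left → 0, Right → -6; maximin = 0.
Column maxima: L → 6, C → 0, R → 5; minimax = 0.
Since maximin = minimax = 0, there is a saddle point and the value is 0.

0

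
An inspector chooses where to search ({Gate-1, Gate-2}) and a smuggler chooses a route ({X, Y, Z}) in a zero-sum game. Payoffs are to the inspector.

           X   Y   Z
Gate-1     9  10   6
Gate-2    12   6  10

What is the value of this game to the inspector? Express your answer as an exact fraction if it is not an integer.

Row minima: Gate-1 → 6, Gate-2 → 6; maximin = 6.
Column maxima: X → 12, Y → 10, Z → 10; minimax = 10.
6 ≠ 10, so there is no saddle point; optimal play is mixed.
X is strictly dominated by Z (it gives the inspector strictly more in every row), so the smuggler never plays it.
On the remaining 2×2 (Gate-1, Gate-2 vs Y, Z):
Let the inspector play Gate-1 with probability p. Expected payoff against Y: 10p + 6(1−p) = 4p + 6; against Z: 6p + 10(1−p) = −4p + 10.
Setting these equal: 4p + 6 = −4p + 10 ⇒ 8p = 4 ⇒ p = 1/2, and the value is (4)·(1/2) + 6 = 8.
For the smuggler: with q = P(Y), equating Gate-1's and Gate-2's payoffs gives 4q + 6 = −4q + 10 ⇒ q = 1/2.

8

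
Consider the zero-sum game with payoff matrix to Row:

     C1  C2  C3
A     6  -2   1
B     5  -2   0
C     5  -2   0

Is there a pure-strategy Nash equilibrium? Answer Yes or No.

Yes

Row minima: A → -2, B → -2, C → -2; maximin = -2.
Column maxima: C1 → 6, C2 → -2, C3 → 1; minimax = -2.
maximin = minimax = -2, so a saddle point exists.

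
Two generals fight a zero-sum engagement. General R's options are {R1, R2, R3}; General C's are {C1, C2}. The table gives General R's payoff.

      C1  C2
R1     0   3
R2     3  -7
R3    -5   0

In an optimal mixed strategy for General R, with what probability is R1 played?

10/13

Row minima: R1 → 0, R2 → -7, R3 → -5; maximin = 0.
Column maxima: C1 → 3, C2 → 3; minimax = 3.
0 ≠ 3, so there is no saddle point; optimal play is mixed.
R3 is strictly dominated by R1, so General R never plays it.
On the remaining 2×2 (R1, R2 vs C1, C2):
Let General R play R1 with probability p. Expected payoff against C1: 0p + 3(1−p) = −3p + 3; against C2: 3p + (-7)(1−p) = 10p − 7.
Setting these equal: −3p + 3 = 10p − 7 ⇒ −13p = -10 ⇒ p = 10/13, and the value is (-3)·(10/13) + 3 = 9/13.
For General C: with q = P(C1), equating R1's and R2's payoffs gives −3q + 3 = 10q − 7 ⇒ q = 10/13.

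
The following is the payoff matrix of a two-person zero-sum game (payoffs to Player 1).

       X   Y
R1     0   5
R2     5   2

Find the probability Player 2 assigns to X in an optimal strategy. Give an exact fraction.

3/8

Row minima: R1 → 0, R2 → 2; maximin = 2.
Column maxima: X → 5, Y → 5; minimax = 5.
2 ≠ 5, so there is no saddle point; optimal play is mixed.
Let Player 1 play R1 with probability p. Expected payoff against X: 0p + 5(1−p) = −5p + 5; against Y: 5p + 2(1−p) = 3p + 2.
Setting these equal: −5p + 5 = 3p + 2 ⇒ −8p = -3 ⇒ p = 3/8, and the value is (-5)·(3/8) + 5 = 25/8.
For Player 2: with q = P(X), equating R1's and R2's payoffs gives −5q + 5 = 3q + 2 ⇒ q = 3/8.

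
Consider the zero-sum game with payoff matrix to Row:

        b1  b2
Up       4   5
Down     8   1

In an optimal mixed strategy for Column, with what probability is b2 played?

1/2

Row minima: Up → 4, Down → 1; maximin = 4.
Column maxima: b1 → 8, b2 → 5; minimax = 5.
4 ≠ 5, so there is no saddle point; optimal play is mixed.
Let Row play Up with probability p. Expected payoff against b1: 4p + 8(1−p) = −4p + 8; against b2: 5p + 1(1−p) = 4p + 1.
Setting these equal: −4p + 8 = 4p + 1 ⇒ −8p = -7 ⇒ p = 7/8, and the value is (-4)·(7/8) + 8 = 9/2.
For Column: with q = P(b1), equating Up's and Down's payoffs gives −q + 5 = 7q + 1 ⇒ q = 1/2.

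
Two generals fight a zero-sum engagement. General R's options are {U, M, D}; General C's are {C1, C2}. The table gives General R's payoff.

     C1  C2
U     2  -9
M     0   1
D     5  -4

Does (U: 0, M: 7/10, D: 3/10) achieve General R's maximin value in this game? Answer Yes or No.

Against C1 this mix gives (7/10)·0 + (3/10)·5 = 3/2.
Against C2 this mix gives (7/10)·1 + (3/10)·(-4) = -1/2.
General C will play C2, holding General R to -1/2. Shifting weight toward the row that does better against C2 would raise this floor (the equalizing mix achieves 1/2 against both C2 and C1), so the proposed strategy is not optimal.

No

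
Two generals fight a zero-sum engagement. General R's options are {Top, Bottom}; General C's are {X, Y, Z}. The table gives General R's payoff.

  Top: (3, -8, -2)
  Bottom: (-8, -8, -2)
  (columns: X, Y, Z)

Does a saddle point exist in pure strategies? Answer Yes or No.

Row minima: Top → -8, Bottom → -8; maximin = -8.
Column maxima: X → 3, Y → -8, Z → -2; minimax = -8.
maximin = minimax = -8, so a saddle point exists.

Yes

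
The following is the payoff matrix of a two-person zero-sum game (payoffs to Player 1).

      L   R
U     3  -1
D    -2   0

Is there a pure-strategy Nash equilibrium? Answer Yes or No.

Row minima: U → -1, D → -2; maximin = -1.
Column maxima: L → 3, R → 0; minimax = 0.
-1 ≠ 0, so no pure-strategy equilibrium exists.

No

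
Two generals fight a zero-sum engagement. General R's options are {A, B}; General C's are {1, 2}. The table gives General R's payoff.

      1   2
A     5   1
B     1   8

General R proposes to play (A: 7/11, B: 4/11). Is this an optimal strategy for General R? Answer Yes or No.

Yes

Against 1 this mix gives (7/11)·5 + (4/11)·1 = 39/11.
Against 2 this mix gives (7/11)·1 + (4/11)·8 = 39/11.
All of General C's active replies (1, 2) yield 39/11, and no column does worse for General R. The mix makes General C indifferent and guarantees 39/11, so it is optimal.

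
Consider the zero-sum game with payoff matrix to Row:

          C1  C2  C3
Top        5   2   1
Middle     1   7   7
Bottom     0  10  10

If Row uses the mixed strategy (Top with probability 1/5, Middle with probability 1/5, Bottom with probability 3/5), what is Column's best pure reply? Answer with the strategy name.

If Column plays C1, Row's expected payoff is (1/5)·5 + (1/5)·1 + (3/5)·0 = 6/5.
If Column plays C2, Row's expected payoff is (1/5)·2 + (1/5)·7 + (3/5)·10 = 39/5.
If Column plays C3, Row's expected payoff is (1/5)·1 + (1/5)·7 + (3/5)·10 = 38/5.
Column minimizes Row's payoff; the smallest is 6/5, so the best response is C1.

C1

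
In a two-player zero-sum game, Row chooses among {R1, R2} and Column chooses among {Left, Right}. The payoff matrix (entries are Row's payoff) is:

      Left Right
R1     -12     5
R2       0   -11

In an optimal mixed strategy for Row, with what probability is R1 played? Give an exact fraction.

Row minima: R1 → -12, R2 → -11; maximin = -11.
Column maxima: Left → 0, Right → 5; minimax = 0.
-11 ≠ 0, so there is no saddle point; optimal play is mixed.
Let Row play R1 with probability p. Expected payoff against Left: (-12)p + 0(1−p) = −12p; against Right: 5p + (-11)(1−p) = 16p − 11.
Setting these equal: −12p = 16p − 11 ⇒ −28p = -11 ⇒ p = 11/28, and the value is (-12)·(11/28) = -33/7.
For Column: with q = P(Left), equating R1's and R2's payoffs gives −17q + 5 = 11q − 11 ⇒ q = 4/7.

11/28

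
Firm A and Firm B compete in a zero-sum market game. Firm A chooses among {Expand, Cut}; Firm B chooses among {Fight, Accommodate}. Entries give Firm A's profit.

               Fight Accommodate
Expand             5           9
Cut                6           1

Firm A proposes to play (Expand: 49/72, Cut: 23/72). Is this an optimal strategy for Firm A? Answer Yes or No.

Against Fight this mix gives (49/72)·5 + (23/72)·6 = 383/72.
Against Accommodate this mix gives (49/72)·9 + (23/72)·1 = 58/9.
Firm B will play Fight, holding Firm A to 383/72. Shifting weight toward the row that does better against Fight would raise this floor (the equalizing mix achieves 49/9 against both Fight and Accommodate), so the proposed strategy is not optimal.

No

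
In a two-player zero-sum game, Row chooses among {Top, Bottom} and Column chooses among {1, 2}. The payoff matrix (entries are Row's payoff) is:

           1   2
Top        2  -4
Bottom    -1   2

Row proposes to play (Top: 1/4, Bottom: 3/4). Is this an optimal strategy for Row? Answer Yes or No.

Against 1 this mix gives (1/4)·2 + (3/4)·(-1) = -1/4.
Against 2 this mix gives (1/4)·(-4) + (3/4)·2 = 1/2.
Column will play 1, holding Row to -1/4. Shifting weight toward the row that does better against 1 would raise this floor (the equalizing mix achieves 0 against both 1 and 2), so the proposed strategy is not optimal.

No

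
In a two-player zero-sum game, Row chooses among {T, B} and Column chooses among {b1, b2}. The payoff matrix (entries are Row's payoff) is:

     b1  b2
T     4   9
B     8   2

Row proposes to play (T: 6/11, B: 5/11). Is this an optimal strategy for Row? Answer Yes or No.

Yes

Against b1 this mix gives (6/11)·4 + (5/11)·8 = 64/11.
Against b2 this mix gives (6/11)·9 + (5/11)·2 = 64/11.
All of Column's active replies (b1, b2) yield 64/11, and no column does worse for Row. The mix makes Column indifferent and guarantees 64/11, so it is optimal.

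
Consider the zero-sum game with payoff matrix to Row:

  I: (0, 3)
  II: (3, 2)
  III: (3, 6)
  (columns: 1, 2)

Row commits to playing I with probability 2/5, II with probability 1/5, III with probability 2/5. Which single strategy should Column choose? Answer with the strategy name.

1

If Column plays 1, Row's expected payoff is (2/5)·0 + (1/5)·3 + (2/5)·3 = 9/5.
If Column plays 2, Row's expected payoff is (2/5)·3 + (1/5)·2 + (2/5)·6 = 4.
Column minimizes Row's payoff; the smallest is 9/5, so the best response is 1.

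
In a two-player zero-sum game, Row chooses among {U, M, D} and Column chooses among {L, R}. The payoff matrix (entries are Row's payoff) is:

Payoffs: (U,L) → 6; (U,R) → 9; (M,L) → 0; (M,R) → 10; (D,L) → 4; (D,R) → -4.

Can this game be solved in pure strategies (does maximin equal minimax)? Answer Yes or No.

Yes

Row minima: U → 6, M → 0, D → -4; maximin = 6.
Column maxima: L → 6, R → 10; minimax = 6.
maximin = minimax = 6, so a saddle point exists.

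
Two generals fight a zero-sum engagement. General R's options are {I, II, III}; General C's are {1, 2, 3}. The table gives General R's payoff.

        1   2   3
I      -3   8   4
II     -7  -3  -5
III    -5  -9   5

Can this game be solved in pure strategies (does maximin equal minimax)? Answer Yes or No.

Row minima: I → -3, II → -7, III → -9; maximin = -3.
Column maxima: 1 → -3, 2 → 8, 3 → 5; minimax = -3.
maximin = minimax = -3, so a saddle point exists.

Yes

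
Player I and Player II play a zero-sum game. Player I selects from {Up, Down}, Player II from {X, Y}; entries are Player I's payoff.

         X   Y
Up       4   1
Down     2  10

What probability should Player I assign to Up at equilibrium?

8/11

Row minima: Up → 1, Down → 2; maximin = 2.
Column maxima: X → 4, Y → 10; minimax = 4.
2 ≠ 4, so there is no saddle point; optimal play is mixed.
Let Player I play Up with probability p. Expected payoff against X: 4p + 2(1−p) = 2p + 2; against Y: 1p + 10(1−p) = −9p + 10.
Setting these equal: 2p + 2 = −9p + 10 ⇒ 11p = 8 ⇒ p = 8/11, and the value is (2)·(8/11) + 2 = 38/11.
For Player II: with q = P(X), equating Up's and Down's payoffs gives 3q + 1 = −8q + 10 ⇒ q = 9/11.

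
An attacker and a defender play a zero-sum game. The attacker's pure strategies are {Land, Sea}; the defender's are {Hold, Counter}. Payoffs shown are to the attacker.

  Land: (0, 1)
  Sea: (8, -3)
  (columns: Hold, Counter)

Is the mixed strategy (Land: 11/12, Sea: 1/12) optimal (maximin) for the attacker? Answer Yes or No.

Yes

Against Hold this mix gives (11/12)·0 + (1/12)·8 = 2/3.
Against Counter this mix gives (11/12)·1 + (1/12)·(-3) = 2/3.
All of the defender's active replies (Hold, Counter) yield 2/3, and no column does worse for the attacker. The mix makes the defender indifferent and guarantees 2/3, so it is optimal.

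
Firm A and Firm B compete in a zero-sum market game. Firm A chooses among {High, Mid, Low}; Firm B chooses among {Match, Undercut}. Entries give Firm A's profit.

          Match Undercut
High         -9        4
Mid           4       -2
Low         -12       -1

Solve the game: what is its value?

-2/19

Row minima: High → -9, Mid → -2, Low → -12; maximin = -2.
Column maxima: Match → 4, Undercut → 4; minimax = 4.
-2 ≠ 4, so there is no saddle point; optimal play is mixed.
Low is strictly dominated by High, so Firm A never plays it.
On the remaining 2×2 (High, Mid vs Match, Undercut):
Let Firm A play High with probability p. Expected payoff against Match: (-9)p + 4(1−p) = −13p + 4; against Undercut: 4p + (-2)(1−p) = 6p − 2.
Setting these equal: −13p + 4 = 6p − 2 ⇒ −19p = -6 ⇒ p = 6/19, and the value is (-13)·(6/19) + 4 = -2/19.
For Firm B: with q = P(Match), equating High's and Mid's payoffs gives −13q + 4 = 6q − 2 ⇒ q = 6/19.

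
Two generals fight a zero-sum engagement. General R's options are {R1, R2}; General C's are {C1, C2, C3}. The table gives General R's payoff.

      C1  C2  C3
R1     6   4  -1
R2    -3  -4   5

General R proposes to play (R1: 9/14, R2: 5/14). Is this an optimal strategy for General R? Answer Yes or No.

Yes

Against C1 this mix gives (9/14)·6 + (5/14)·(-3) = 39/14.
Against C2 this mix gives (9/14)·4 + (5/14)·(-4) = 8/7.
Against C3 this mix gives (9/14)·(-1) + (5/14)·5 = 8/7.
All of General C's active replies (C2, C3) yield 8/7, and no column does worse for General R. The mix makes General C indifferent and guarantees 8/7, so it is optimal.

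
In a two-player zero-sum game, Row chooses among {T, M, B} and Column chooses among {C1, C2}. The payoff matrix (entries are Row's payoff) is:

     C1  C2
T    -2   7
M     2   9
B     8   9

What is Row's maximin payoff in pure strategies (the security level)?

Row minima: T → -2, M → 2, B → 8.
The best of these is 8.

8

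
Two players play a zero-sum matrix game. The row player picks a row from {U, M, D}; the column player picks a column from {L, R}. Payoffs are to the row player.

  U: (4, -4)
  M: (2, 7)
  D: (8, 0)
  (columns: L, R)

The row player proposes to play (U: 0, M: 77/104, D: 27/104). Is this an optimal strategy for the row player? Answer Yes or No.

No

Against L this mix gives (77/104)·2 + (27/104)·8 = 185/52.
Against R this mix gives (77/104)·7 + (27/104)·0 = 539/104.
The column player will play L, holding the row player to 185/52. Shifting weight toward the row that does better against L would raise this floor (the equalizing mix achieves 56/13 against both L and R), so the proposed strategy is not optimal.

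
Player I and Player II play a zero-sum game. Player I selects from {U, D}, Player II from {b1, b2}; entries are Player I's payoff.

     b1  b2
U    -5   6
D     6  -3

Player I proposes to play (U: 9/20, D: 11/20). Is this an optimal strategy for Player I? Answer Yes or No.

Yes

Against b1 this mix gives (9/20)·(-5) + (11/20)·6 = 21/20.
Against b2 this mix gives (9/20)·6 + (11/20)·(-3) = 21/20.
All of Player II's active replies (b1, b2) yield 21/20, and no column does worse for Player I. The mix makes Player II indifferent and guarantees 21/20, so it is optimal.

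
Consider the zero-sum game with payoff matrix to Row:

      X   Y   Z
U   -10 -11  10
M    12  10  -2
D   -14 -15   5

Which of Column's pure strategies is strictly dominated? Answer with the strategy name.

Y holds Row's payoff strictly below X in every row: -11 < -10, 10 < 12, -15 < -14.
So X is strictly dominated for Column.

X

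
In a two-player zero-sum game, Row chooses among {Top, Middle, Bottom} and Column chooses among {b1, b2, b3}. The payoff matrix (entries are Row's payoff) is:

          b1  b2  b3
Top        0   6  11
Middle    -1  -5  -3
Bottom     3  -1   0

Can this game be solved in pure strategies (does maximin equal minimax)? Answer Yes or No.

Row minima: Top → 0, Middle → -5, Bottom → -1; maximin = 0.
Column maxima: b1 → 3, b2 → 6, b3 → 11; minimax = 3.
0 ≠ 3, so no pure-strategy equilibrium exists.

No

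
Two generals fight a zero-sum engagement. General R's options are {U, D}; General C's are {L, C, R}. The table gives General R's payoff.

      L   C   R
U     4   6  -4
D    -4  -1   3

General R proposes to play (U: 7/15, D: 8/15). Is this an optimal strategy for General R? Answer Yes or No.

Against L this mix gives (7/15)·4 + (8/15)·(-4) = -4/15.
Against C this mix gives (7/15)·6 + (8/15)·(-1) = 34/15.
Against R this mix gives (7/15)·(-4) + (8/15)·3 = -4/15.
All of General C's active replies (L, R) yield -4/15, and no column does worse for General R. The mix makes General C indifferent and guarantees -4/15, so it is optimal.

Yes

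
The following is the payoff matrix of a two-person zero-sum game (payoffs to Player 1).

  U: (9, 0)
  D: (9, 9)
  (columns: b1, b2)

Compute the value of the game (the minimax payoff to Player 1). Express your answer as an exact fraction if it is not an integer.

9

Row minima: U → 0, D → 9; maximin = 9.
Column maxima: b1 → 9, b2 → 9; minimax = 9.
Since maximin = minimax = 9, there is a saddle point and the value is 9.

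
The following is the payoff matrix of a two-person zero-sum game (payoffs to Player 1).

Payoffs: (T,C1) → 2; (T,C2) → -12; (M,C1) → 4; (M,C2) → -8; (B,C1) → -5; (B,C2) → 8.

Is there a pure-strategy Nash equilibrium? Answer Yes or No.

No

Row minima: T → -12, M → -8, B → -5; maximin = -5.
Column maxima: C1 → 4, C2 → 8; minimax = 4.
-5 ≠ 4, so no pure-strategy equilibrium exists.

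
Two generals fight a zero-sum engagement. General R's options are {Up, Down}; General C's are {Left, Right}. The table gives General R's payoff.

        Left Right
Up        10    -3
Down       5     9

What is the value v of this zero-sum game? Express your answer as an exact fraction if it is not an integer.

105/17

Row minima: Up → -3, Down → 5; maximin = 5.
Column maxima: Left → 10, Right → 9; minimax = 9.
5 ≠ 9, so there is no saddle point; optimal play is mixed.
Let General R play Up with probability p. Expected payoff against Left: 10p + 5(1−p) = 5p + 5; against Right: (-3)p + 9(1−p) = −12p + 9.
Setting these equal: 5p + 5 = −12p + 9 ⇒ 17p = 4 ⇒ p = 4/17, and the value is (5)·(4/17) + 5 = 105/17.
For General C: with q = P(Left), equating Up's and Down's payoffs gives 13q − 3 = −4q + 9 ⇒ q = 12/17.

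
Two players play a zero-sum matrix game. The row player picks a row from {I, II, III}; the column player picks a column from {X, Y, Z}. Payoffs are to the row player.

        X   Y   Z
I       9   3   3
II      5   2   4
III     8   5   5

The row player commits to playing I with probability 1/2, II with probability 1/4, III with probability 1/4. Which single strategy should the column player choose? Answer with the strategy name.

Y

If the column player plays X, the row player's expected payoff is (1/2)·9 + (1/4)·5 + (1/4)·8 = 31/4.
If the column player plays Y, the row player's expected payoff is (1/2)·3 + (1/4)·2 + (1/4)·5 = 13/4.
If the column player plays Z, the row player's expected payoff is (1/2)·3 + (1/4)·4 + (1/4)·5 = 15/4.
The column player minimizes the row player's payoff; the smallest is 13/4, so the best response is Y.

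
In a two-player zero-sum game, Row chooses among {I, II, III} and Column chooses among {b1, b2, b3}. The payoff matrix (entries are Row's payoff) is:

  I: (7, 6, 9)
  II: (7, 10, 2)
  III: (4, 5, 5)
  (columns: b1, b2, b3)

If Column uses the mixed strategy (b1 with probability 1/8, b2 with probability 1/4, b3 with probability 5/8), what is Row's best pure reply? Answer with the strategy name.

Expected payoff of I: (1/8)·7 + (1/4)·6 + (5/8)·9 = 8.
Expected payoff of II: (1/8)·7 + (1/4)·10 + (5/8)·2 = 37/8.
Expected payoff of III: (1/8)·4 + (1/4)·5 + (5/8)·5 = 39/8.
The largest is 8, so Row's best response is I.

I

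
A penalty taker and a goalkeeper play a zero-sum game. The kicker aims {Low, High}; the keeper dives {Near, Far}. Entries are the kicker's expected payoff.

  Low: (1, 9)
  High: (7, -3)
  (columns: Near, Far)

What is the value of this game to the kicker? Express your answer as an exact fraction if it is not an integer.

Row minima: Low → 1, High → -3; maximin = 1.
Column maxima: Near → 7, Far → 9; minimax = 7.
1 ≠ 7, so there is no saddle point; optimal play is mixed.
Let the kicker play Low with probability p. Expected payoff against Near: 1p + 7(1−p) = −6p + 7; against Far: 9p + (-3)(1−p) = 12p − 3.
Setting these equal: −6p + 7 = 12p − 3 ⇒ −18p = -10 ⇒ p = 5/9, and the value is (-6)·(5/9) + 7 = 11/3.
For the keeper: with q = P(Near), equating Low's and High's payoffs gives −8q + 9 = 10q − 3 ⇒ q = 2/3.

11/3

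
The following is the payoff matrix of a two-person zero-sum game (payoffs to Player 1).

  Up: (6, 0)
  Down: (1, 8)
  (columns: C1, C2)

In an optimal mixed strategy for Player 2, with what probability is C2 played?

5/13

Row minima: Up → 0, Down → 1; maximin = 1.
Column maxima: C1 → 6, C2 → 8; minimax = 6.
1 ≠ 6, so there is no saddle point; optimal play is mixed.
Let Player 1 play Up with probability p. Expected payoff against C1: 6p + 1(1−p) = 5p + 1; against C2: 0p + 8(1−p) = −8p + 8.
Setting these equal: 5p + 1 = −8p + 8 ⇒ 13p = 7 ⇒ p = 7/13, and the value is (5)·(7/13) + 1 = 48/13.
For Player 2: with q = P(C1), equating Up's and Down's payoffs gives 6q = −7q + 8 ⇒ q = 8/13.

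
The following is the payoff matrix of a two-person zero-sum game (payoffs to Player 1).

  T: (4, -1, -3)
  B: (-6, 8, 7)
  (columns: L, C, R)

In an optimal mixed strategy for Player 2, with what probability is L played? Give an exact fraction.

Row minima: T → -3, B → -6; maximin = -3.
Column maxima: L → 4, C → 8, R → 7; minimax = 4.
-3 ≠ 4, so there is no saddle point; optimal play is mixed.
C is strictly dominated by R (it gives Player 1 strictly more in every row), so Player 2 never plays it.
On the remaining 2×2 (T, B vs L, R):
Let Player 1 play T with probability p. Expected payoff against L: 4p + (-6)(1−p) = 10p − 6; against R: (-3)p + 7(1−p) = −10p + 7.
Setting these equal: 10p − 6 = −10p + 7 ⇒ 20p = 13 ⇒ p = 13/20, and the value is (10)·(13/20) − 6 = 1/2.
For Player 2: with q = P(L), equating T's and B's payoffs gives 7q − 3 = −13q + 7 ⇒ q = 1/2.

1/2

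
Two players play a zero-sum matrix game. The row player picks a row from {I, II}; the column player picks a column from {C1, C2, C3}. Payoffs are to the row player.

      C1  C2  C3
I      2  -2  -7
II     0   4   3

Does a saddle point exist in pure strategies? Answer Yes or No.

No

Row minima: I → -7, II → 0; maximin = 0.
Column maxima: C1 → 2, C2 → 4, C3 → 3; minimax = 2.
0 ≠ 2, so no pure-strategy equilibrium exists.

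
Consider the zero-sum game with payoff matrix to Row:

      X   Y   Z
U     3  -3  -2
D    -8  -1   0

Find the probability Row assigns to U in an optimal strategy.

Row minima: U → -3, D → -8; maximin = -3.
Column maxima: X → 3, Y → -1, Z → 0; minimax = -1.
-3 ≠ -1, so there is no saddle point; optimal play is mixed.
Z is strictly dominated by Y (it gives Row strictly more in every row), so Column never plays it.
On the remaining 2×2 (U, D vs X, Y):
Let Row play U with probability p. Expected payoff against X: 3p + (-8)(1−p) = 11p − 8; against Y: (-3)p + (-1)(1−p) = −2p − 1.
Setting these equal: 11p − 8 = −2p − 1 ⇒ 13p = 7 ⇒ p = 7/13, and the value is (11)·(7/13) − 8 = -27/13.
For Column: with q = P(X), equating U's and D's payoffs gives 6q − 3 = −7q − 1 ⇒ q = 2/13.

7/13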